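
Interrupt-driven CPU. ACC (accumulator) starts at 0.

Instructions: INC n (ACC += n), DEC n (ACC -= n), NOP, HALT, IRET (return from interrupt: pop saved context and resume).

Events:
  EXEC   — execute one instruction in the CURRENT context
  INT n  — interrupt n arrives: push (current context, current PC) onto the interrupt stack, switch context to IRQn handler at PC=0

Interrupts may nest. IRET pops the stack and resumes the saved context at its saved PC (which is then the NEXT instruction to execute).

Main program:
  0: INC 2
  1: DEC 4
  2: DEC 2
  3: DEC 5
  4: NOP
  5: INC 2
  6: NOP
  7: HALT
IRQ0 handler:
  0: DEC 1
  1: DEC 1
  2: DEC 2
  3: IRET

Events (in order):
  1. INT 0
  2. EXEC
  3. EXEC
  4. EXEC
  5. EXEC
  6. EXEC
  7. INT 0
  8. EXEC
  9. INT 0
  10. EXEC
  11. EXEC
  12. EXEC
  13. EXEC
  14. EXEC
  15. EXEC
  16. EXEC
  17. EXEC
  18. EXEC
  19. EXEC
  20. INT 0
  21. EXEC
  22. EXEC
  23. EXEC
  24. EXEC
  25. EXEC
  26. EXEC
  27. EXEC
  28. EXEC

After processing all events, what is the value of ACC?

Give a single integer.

Event 1 (INT 0): INT 0 arrives: push (MAIN, PC=0), enter IRQ0 at PC=0 (depth now 1)
Event 2 (EXEC): [IRQ0] PC=0: DEC 1 -> ACC=-1
Event 3 (EXEC): [IRQ0] PC=1: DEC 1 -> ACC=-2
Event 4 (EXEC): [IRQ0] PC=2: DEC 2 -> ACC=-4
Event 5 (EXEC): [IRQ0] PC=3: IRET -> resume MAIN at PC=0 (depth now 0)
Event 6 (EXEC): [MAIN] PC=0: INC 2 -> ACC=-2
Event 7 (INT 0): INT 0 arrives: push (MAIN, PC=1), enter IRQ0 at PC=0 (depth now 1)
Event 8 (EXEC): [IRQ0] PC=0: DEC 1 -> ACC=-3
Event 9 (INT 0): INT 0 arrives: push (IRQ0, PC=1), enter IRQ0 at PC=0 (depth now 2)
Event 10 (EXEC): [IRQ0] PC=0: DEC 1 -> ACC=-4
Event 11 (EXEC): [IRQ0] PC=1: DEC 1 -> ACC=-5
Event 12 (EXEC): [IRQ0] PC=2: DEC 2 -> ACC=-7
Event 13 (EXEC): [IRQ0] PC=3: IRET -> resume IRQ0 at PC=1 (depth now 1)
Event 14 (EXEC): [IRQ0] PC=1: DEC 1 -> ACC=-8
Event 15 (EXEC): [IRQ0] PC=2: DEC 2 -> ACC=-10
Event 16 (EXEC): [IRQ0] PC=3: IRET -> resume MAIN at PC=1 (depth now 0)
Event 17 (EXEC): [MAIN] PC=1: DEC 4 -> ACC=-14
Event 18 (EXEC): [MAIN] PC=2: DEC 2 -> ACC=-16
Event 19 (EXEC): [MAIN] PC=3: DEC 5 -> ACC=-21
Event 20 (INT 0): INT 0 arrives: push (MAIN, PC=4), enter IRQ0 at PC=0 (depth now 1)
Event 21 (EXEC): [IRQ0] PC=0: DEC 1 -> ACC=-22
Event 22 (EXEC): [IRQ0] PC=1: DEC 1 -> ACC=-23
Event 23 (EXEC): [IRQ0] PC=2: DEC 2 -> ACC=-25
Event 24 (EXEC): [IRQ0] PC=3: IRET -> resume MAIN at PC=4 (depth now 0)
Event 25 (EXEC): [MAIN] PC=4: NOP
Event 26 (EXEC): [MAIN] PC=5: INC 2 -> ACC=-23
Event 27 (EXEC): [MAIN] PC=6: NOP
Event 28 (EXEC): [MAIN] PC=7: HALT

Answer: -23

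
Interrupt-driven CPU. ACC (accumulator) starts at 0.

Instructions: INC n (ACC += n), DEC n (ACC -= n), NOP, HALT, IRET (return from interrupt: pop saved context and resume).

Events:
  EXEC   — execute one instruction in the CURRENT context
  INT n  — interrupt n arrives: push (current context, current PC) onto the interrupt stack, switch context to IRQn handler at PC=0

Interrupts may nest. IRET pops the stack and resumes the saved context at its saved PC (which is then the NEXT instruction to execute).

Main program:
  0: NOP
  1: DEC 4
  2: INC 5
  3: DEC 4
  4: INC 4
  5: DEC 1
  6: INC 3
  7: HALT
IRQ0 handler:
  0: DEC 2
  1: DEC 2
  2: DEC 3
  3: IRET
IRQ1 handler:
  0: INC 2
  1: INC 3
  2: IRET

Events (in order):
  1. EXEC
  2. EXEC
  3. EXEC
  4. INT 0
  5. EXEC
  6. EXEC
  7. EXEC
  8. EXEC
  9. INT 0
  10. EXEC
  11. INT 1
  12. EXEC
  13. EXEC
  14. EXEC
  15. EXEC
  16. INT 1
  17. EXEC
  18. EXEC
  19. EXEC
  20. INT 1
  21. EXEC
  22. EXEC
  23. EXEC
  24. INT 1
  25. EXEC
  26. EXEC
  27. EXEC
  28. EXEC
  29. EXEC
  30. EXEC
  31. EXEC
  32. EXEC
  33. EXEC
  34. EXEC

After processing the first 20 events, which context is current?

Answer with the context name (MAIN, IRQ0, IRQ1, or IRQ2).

Event 1 (EXEC): [MAIN] PC=0: NOP
Event 2 (EXEC): [MAIN] PC=1: DEC 4 -> ACC=-4
Event 3 (EXEC): [MAIN] PC=2: INC 5 -> ACC=1
Event 4 (INT 0): INT 0 arrives: push (MAIN, PC=3), enter IRQ0 at PC=0 (depth now 1)
Event 5 (EXEC): [IRQ0] PC=0: DEC 2 -> ACC=-1
Event 6 (EXEC): [IRQ0] PC=1: DEC 2 -> ACC=-3
Event 7 (EXEC): [IRQ0] PC=2: DEC 3 -> ACC=-6
Event 8 (EXEC): [IRQ0] PC=3: IRET -> resume MAIN at PC=3 (depth now 0)
Event 9 (INT 0): INT 0 arrives: push (MAIN, PC=3), enter IRQ0 at PC=0 (depth now 1)
Event 10 (EXEC): [IRQ0] PC=0: DEC 2 -> ACC=-8
Event 11 (INT 1): INT 1 arrives: push (IRQ0, PC=1), enter IRQ1 at PC=0 (depth now 2)
Event 12 (EXEC): [IRQ1] PC=0: INC 2 -> ACC=-6
Event 13 (EXEC): [IRQ1] PC=1: INC 3 -> ACC=-3
Event 14 (EXEC): [IRQ1] PC=2: IRET -> resume IRQ0 at PC=1 (depth now 1)
Event 15 (EXEC): [IRQ0] PC=1: DEC 2 -> ACC=-5
Event 16 (INT 1): INT 1 arrives: push (IRQ0, PC=2), enter IRQ1 at PC=0 (depth now 2)
Event 17 (EXEC): [IRQ1] PC=0: INC 2 -> ACC=-3
Event 18 (EXEC): [IRQ1] PC=1: INC 3 -> ACC=0
Event 19 (EXEC): [IRQ1] PC=2: IRET -> resume IRQ0 at PC=2 (depth now 1)
Event 20 (INT 1): INT 1 arrives: push (IRQ0, PC=2), enter IRQ1 at PC=0 (depth now 2)

Answer: IRQ1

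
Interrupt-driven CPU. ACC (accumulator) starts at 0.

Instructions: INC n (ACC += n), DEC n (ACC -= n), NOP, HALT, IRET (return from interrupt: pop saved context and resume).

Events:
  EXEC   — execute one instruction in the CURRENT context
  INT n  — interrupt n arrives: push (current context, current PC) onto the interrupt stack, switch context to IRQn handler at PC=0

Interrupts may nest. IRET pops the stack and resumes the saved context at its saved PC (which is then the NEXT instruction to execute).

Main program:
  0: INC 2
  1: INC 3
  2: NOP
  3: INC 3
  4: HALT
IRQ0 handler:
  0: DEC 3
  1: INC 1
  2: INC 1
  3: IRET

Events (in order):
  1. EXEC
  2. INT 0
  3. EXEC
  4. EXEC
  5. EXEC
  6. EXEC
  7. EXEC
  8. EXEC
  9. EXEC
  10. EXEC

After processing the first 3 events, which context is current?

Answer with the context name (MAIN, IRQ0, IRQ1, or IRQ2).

Event 1 (EXEC): [MAIN] PC=0: INC 2 -> ACC=2
Event 2 (INT 0): INT 0 arrives: push (MAIN, PC=1), enter IRQ0 at PC=0 (depth now 1)
Event 3 (EXEC): [IRQ0] PC=0: DEC 3 -> ACC=-1

Answer: IRQ0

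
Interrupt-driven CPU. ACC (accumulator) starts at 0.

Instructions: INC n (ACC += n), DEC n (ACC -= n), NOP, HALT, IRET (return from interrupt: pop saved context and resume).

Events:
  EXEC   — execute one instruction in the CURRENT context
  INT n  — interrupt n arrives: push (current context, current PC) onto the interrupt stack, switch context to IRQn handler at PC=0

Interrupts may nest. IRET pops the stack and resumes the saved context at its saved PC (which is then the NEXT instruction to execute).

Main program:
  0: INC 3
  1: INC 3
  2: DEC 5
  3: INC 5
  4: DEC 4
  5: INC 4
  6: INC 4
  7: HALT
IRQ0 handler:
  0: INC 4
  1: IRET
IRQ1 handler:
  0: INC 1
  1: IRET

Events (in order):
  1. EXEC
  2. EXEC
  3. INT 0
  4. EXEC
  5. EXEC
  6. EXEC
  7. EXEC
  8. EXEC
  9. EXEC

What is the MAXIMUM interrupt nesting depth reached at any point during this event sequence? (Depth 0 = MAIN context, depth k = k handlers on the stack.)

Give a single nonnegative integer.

Event 1 (EXEC): [MAIN] PC=0: INC 3 -> ACC=3 [depth=0]
Event 2 (EXEC): [MAIN] PC=1: INC 3 -> ACC=6 [depth=0]
Event 3 (INT 0): INT 0 arrives: push (MAIN, PC=2), enter IRQ0 at PC=0 (depth now 1) [depth=1]
Event 4 (EXEC): [IRQ0] PC=0: INC 4 -> ACC=10 [depth=1]
Event 5 (EXEC): [IRQ0] PC=1: IRET -> resume MAIN at PC=2 (depth now 0) [depth=0]
Event 6 (EXEC): [MAIN] PC=2: DEC 5 -> ACC=5 [depth=0]
Event 7 (EXEC): [MAIN] PC=3: INC 5 -> ACC=10 [depth=0]
Event 8 (EXEC): [MAIN] PC=4: DEC 4 -> ACC=6 [depth=0]
Event 9 (EXEC): [MAIN] PC=5: INC 4 -> ACC=10 [depth=0]
Max depth observed: 1

Answer: 1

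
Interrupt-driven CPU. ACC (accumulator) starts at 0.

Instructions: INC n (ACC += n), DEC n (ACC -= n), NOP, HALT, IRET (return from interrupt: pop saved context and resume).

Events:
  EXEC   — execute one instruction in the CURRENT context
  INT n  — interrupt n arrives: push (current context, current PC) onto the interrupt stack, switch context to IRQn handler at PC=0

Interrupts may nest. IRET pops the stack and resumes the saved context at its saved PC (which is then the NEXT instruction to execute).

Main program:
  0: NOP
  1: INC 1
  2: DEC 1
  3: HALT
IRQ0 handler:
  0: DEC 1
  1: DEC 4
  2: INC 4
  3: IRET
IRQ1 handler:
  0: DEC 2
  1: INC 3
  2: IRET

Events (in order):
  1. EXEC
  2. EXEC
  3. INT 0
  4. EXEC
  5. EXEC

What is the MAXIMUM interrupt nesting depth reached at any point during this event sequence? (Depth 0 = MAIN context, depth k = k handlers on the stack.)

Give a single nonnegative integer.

Event 1 (EXEC): [MAIN] PC=0: NOP [depth=0]
Event 2 (EXEC): [MAIN] PC=1: INC 1 -> ACC=1 [depth=0]
Event 3 (INT 0): INT 0 arrives: push (MAIN, PC=2), enter IRQ0 at PC=0 (depth now 1) [depth=1]
Event 4 (EXEC): [IRQ0] PC=0: DEC 1 -> ACC=0 [depth=1]
Event 5 (EXEC): [IRQ0] PC=1: DEC 4 -> ACC=-4 [depth=1]
Max depth observed: 1

Answer: 1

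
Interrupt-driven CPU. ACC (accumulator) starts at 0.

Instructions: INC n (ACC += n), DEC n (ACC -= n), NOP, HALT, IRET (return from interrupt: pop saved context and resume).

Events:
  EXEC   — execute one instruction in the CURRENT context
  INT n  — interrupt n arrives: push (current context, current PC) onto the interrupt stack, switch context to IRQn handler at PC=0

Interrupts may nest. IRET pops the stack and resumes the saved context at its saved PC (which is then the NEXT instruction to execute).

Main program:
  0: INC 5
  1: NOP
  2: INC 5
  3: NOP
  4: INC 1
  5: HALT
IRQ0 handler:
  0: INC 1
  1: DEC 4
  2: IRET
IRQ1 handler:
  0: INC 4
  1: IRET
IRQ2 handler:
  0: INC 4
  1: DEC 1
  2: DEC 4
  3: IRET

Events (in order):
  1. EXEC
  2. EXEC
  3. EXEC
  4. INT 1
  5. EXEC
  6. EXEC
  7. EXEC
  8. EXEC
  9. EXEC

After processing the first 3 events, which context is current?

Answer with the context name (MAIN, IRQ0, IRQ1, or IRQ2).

Event 1 (EXEC): [MAIN] PC=0: INC 5 -> ACC=5
Event 2 (EXEC): [MAIN] PC=1: NOP
Event 3 (EXEC): [MAIN] PC=2: INC 5 -> ACC=10

Answer: MAIN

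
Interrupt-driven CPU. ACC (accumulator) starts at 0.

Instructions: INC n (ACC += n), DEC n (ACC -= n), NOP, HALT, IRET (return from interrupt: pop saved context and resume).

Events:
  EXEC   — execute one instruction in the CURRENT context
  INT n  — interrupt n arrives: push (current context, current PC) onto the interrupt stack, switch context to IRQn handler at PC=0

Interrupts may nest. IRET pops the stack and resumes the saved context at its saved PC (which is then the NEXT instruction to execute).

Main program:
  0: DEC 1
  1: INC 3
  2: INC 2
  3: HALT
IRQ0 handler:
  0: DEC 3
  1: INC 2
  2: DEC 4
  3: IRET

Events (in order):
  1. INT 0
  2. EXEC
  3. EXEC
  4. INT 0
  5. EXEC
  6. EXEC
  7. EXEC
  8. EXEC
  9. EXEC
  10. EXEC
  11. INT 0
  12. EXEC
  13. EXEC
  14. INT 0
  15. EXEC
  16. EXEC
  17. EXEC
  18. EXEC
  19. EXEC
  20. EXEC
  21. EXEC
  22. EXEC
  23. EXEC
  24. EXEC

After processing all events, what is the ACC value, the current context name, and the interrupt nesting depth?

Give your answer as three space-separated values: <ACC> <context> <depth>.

Event 1 (INT 0): INT 0 arrives: push (MAIN, PC=0), enter IRQ0 at PC=0 (depth now 1)
Event 2 (EXEC): [IRQ0] PC=0: DEC 3 -> ACC=-3
Event 3 (EXEC): [IRQ0] PC=1: INC 2 -> ACC=-1
Event 4 (INT 0): INT 0 arrives: push (IRQ0, PC=2), enter IRQ0 at PC=0 (depth now 2)
Event 5 (EXEC): [IRQ0] PC=0: DEC 3 -> ACC=-4
Event 6 (EXEC): [IRQ0] PC=1: INC 2 -> ACC=-2
Event 7 (EXEC): [IRQ0] PC=2: DEC 4 -> ACC=-6
Event 8 (EXEC): [IRQ0] PC=3: IRET -> resume IRQ0 at PC=2 (depth now 1)
Event 9 (EXEC): [IRQ0] PC=2: DEC 4 -> ACC=-10
Event 10 (EXEC): [IRQ0] PC=3: IRET -> resume MAIN at PC=0 (depth now 0)
Event 11 (INT 0): INT 0 arrives: push (MAIN, PC=0), enter IRQ0 at PC=0 (depth now 1)
Event 12 (EXEC): [IRQ0] PC=0: DEC 3 -> ACC=-13
Event 13 (EXEC): [IRQ0] PC=1: INC 2 -> ACC=-11
Event 14 (INT 0): INT 0 arrives: push (IRQ0, PC=2), enter IRQ0 at PC=0 (depth now 2)
Event 15 (EXEC): [IRQ0] PC=0: DEC 3 -> ACC=-14
Event 16 (EXEC): [IRQ0] PC=1: INC 2 -> ACC=-12
Event 17 (EXEC): [IRQ0] PC=2: DEC 4 -> ACC=-16
Event 18 (EXEC): [IRQ0] PC=3: IRET -> resume IRQ0 at PC=2 (depth now 1)
Event 19 (EXEC): [IRQ0] PC=2: DEC 4 -> ACC=-20
Event 20 (EXEC): [IRQ0] PC=3: IRET -> resume MAIN at PC=0 (depth now 0)
Event 21 (EXEC): [MAIN] PC=0: DEC 1 -> ACC=-21
Event 22 (EXEC): [MAIN] PC=1: INC 3 -> ACC=-18
Event 23 (EXEC): [MAIN] PC=2: INC 2 -> ACC=-16
Event 24 (EXEC): [MAIN] PC=3: HALT

Answer: -16 MAIN 0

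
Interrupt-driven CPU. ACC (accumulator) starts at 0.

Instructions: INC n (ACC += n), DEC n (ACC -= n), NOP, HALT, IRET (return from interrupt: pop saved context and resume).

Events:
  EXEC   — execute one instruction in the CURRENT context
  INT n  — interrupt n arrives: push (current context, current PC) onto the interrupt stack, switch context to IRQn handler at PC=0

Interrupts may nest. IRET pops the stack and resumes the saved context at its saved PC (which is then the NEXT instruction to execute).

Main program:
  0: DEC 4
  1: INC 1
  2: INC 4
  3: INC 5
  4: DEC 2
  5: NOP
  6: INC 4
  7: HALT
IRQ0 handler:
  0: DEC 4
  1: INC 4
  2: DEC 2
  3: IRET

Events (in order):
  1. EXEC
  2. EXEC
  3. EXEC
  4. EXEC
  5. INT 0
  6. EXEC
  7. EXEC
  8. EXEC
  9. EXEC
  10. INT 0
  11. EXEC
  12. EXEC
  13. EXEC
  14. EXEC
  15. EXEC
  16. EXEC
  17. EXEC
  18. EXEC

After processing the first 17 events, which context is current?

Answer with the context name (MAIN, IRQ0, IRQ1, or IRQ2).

Answer: MAIN

Derivation:
Event 1 (EXEC): [MAIN] PC=0: DEC 4 -> ACC=-4
Event 2 (EXEC): [MAIN] PC=1: INC 1 -> ACC=-3
Event 3 (EXEC): [MAIN] PC=2: INC 4 -> ACC=1
Event 4 (EXEC): [MAIN] PC=3: INC 5 -> ACC=6
Event 5 (INT 0): INT 0 arrives: push (MAIN, PC=4), enter IRQ0 at PC=0 (depth now 1)
Event 6 (EXEC): [IRQ0] PC=0: DEC 4 -> ACC=2
Event 7 (EXEC): [IRQ0] PC=1: INC 4 -> ACC=6
Event 8 (EXEC): [IRQ0] PC=2: DEC 2 -> ACC=4
Event 9 (EXEC): [IRQ0] PC=3: IRET -> resume MAIN at PC=4 (depth now 0)
Event 10 (INT 0): INT 0 arrives: push (MAIN, PC=4), enter IRQ0 at PC=0 (depth now 1)
Event 11 (EXEC): [IRQ0] PC=0: DEC 4 -> ACC=0
Event 12 (EXEC): [IRQ0] PC=1: INC 4 -> ACC=4
Event 13 (EXEC): [IRQ0] PC=2: DEC 2 -> ACC=2
Event 14 (EXEC): [IRQ0] PC=3: IRET -> resume MAIN at PC=4 (depth now 0)
Event 15 (EXEC): [MAIN] PC=4: DEC 2 -> ACC=0
Event 16 (EXEC): [MAIN] PC=5: NOP
Event 17 (EXEC): [MAIN] PC=6: INC 4 -> ACC=4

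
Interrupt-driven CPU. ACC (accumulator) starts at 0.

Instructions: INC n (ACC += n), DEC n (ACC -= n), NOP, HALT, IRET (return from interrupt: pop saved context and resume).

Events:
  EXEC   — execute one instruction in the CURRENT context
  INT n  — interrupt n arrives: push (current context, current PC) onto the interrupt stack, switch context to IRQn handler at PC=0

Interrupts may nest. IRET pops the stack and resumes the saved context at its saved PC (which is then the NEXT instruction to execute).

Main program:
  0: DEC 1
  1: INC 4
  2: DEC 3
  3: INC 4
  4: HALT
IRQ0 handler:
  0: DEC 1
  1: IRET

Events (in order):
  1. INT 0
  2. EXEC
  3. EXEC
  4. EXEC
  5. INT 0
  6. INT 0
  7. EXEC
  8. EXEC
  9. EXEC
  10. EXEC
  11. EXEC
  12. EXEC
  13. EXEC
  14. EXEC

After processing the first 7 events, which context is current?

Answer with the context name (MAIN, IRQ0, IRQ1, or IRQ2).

Event 1 (INT 0): INT 0 arrives: push (MAIN, PC=0), enter IRQ0 at PC=0 (depth now 1)
Event 2 (EXEC): [IRQ0] PC=0: DEC 1 -> ACC=-1
Event 3 (EXEC): [IRQ0] PC=1: IRET -> resume MAIN at PC=0 (depth now 0)
Event 4 (EXEC): [MAIN] PC=0: DEC 1 -> ACC=-2
Event 5 (INT 0): INT 0 arrives: push (MAIN, PC=1), enter IRQ0 at PC=0 (depth now 1)
Event 6 (INT 0): INT 0 arrives: push (IRQ0, PC=0), enter IRQ0 at PC=0 (depth now 2)
Event 7 (EXEC): [IRQ0] PC=0: DEC 1 -> ACC=-3

Answer: IRQ0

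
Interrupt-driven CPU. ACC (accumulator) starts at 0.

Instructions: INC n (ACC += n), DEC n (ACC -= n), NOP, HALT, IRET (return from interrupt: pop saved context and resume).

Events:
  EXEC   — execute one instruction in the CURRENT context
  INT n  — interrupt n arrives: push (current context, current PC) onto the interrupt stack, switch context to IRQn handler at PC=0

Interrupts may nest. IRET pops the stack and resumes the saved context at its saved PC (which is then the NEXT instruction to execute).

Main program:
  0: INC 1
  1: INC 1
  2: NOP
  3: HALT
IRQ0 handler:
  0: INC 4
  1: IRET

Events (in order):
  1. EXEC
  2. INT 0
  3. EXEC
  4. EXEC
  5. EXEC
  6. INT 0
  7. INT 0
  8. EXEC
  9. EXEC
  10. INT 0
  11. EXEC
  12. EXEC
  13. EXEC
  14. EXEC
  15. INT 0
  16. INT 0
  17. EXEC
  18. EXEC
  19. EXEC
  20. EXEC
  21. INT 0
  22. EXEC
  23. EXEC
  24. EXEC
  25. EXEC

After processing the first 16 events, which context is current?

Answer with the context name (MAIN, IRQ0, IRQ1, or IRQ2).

Answer: IRQ0

Derivation:
Event 1 (EXEC): [MAIN] PC=0: INC 1 -> ACC=1
Event 2 (INT 0): INT 0 arrives: push (MAIN, PC=1), enter IRQ0 at PC=0 (depth now 1)
Event 3 (EXEC): [IRQ0] PC=0: INC 4 -> ACC=5
Event 4 (EXEC): [IRQ0] PC=1: IRET -> resume MAIN at PC=1 (depth now 0)
Event 5 (EXEC): [MAIN] PC=1: INC 1 -> ACC=6
Event 6 (INT 0): INT 0 arrives: push (MAIN, PC=2), enter IRQ0 at PC=0 (depth now 1)
Event 7 (INT 0): INT 0 arrives: push (IRQ0, PC=0), enter IRQ0 at PC=0 (depth now 2)
Event 8 (EXEC): [IRQ0] PC=0: INC 4 -> ACC=10
Event 9 (EXEC): [IRQ0] PC=1: IRET -> resume IRQ0 at PC=0 (depth now 1)
Event 10 (INT 0): INT 0 arrives: push (IRQ0, PC=0), enter IRQ0 at PC=0 (depth now 2)
Event 11 (EXEC): [IRQ0] PC=0: INC 4 -> ACC=14
Event 12 (EXEC): [IRQ0] PC=1: IRET -> resume IRQ0 at PC=0 (depth now 1)
Event 13 (EXEC): [IRQ0] PC=0: INC 4 -> ACC=18
Event 14 (EXEC): [IRQ0] PC=1: IRET -> resume MAIN at PC=2 (depth now 0)
Event 15 (INT 0): INT 0 arrives: push (MAIN, PC=2), enter IRQ0 at PC=0 (depth now 1)
Event 16 (INT 0): INT 0 arrives: push (IRQ0, PC=0), enter IRQ0 at PC=0 (depth now 2)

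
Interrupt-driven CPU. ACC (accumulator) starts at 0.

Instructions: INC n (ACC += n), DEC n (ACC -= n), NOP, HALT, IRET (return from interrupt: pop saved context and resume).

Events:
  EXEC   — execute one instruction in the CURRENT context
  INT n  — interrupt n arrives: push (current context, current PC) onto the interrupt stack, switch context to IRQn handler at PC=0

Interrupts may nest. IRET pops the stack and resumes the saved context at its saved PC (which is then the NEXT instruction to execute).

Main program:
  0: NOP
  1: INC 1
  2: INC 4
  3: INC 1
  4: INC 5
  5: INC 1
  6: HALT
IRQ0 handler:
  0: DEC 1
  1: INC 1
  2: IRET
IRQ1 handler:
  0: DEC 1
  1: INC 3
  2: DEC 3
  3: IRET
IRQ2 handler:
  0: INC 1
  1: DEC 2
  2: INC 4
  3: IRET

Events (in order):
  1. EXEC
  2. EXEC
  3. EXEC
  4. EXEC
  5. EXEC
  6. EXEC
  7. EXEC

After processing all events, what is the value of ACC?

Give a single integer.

Answer: 12

Derivation:
Event 1 (EXEC): [MAIN] PC=0: NOP
Event 2 (EXEC): [MAIN] PC=1: INC 1 -> ACC=1
Event 3 (EXEC): [MAIN] PC=2: INC 4 -> ACC=5
Event 4 (EXEC): [MAIN] PC=3: INC 1 -> ACC=6
Event 5 (EXEC): [MAIN] PC=4: INC 5 -> ACC=11
Event 6 (EXEC): [MAIN] PC=5: INC 1 -> ACC=12
Event 7 (EXEC): [MAIN] PC=6: HALT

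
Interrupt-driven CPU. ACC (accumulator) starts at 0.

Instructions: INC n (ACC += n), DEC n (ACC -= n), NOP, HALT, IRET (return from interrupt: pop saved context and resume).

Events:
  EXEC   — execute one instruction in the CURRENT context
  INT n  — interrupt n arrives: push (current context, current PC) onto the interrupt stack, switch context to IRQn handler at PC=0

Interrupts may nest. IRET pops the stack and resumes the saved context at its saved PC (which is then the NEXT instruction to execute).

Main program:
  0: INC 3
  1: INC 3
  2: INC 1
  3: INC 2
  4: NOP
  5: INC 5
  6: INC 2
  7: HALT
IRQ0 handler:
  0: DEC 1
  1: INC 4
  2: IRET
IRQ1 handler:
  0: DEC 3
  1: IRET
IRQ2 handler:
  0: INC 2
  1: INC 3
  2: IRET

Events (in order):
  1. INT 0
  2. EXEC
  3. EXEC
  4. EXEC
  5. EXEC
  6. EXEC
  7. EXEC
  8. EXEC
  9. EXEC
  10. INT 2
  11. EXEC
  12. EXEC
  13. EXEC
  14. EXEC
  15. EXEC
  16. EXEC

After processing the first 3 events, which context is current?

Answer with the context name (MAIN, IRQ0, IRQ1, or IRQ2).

Answer: IRQ0

Derivation:
Event 1 (INT 0): INT 0 arrives: push (MAIN, PC=0), enter IRQ0 at PC=0 (depth now 1)
Event 2 (EXEC): [IRQ0] PC=0: DEC 1 -> ACC=-1
Event 3 (EXEC): [IRQ0] PC=1: INC 4 -> ACC=3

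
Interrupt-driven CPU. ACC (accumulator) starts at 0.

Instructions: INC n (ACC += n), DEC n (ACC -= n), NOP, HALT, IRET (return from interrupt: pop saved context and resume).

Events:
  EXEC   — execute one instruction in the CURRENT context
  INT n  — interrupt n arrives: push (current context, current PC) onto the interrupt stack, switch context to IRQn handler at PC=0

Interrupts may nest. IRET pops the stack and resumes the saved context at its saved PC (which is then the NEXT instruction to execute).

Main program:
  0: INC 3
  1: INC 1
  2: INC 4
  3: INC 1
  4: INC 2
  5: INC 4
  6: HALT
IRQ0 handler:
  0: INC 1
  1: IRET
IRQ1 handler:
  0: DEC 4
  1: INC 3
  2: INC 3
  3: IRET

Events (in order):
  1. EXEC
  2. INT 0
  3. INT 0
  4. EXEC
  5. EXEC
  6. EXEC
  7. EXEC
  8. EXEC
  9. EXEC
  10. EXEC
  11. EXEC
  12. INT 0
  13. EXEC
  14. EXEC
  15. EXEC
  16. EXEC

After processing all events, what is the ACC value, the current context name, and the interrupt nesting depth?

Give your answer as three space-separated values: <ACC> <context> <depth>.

Event 1 (EXEC): [MAIN] PC=0: INC 3 -> ACC=3
Event 2 (INT 0): INT 0 arrives: push (MAIN, PC=1), enter IRQ0 at PC=0 (depth now 1)
Event 3 (INT 0): INT 0 arrives: push (IRQ0, PC=0), enter IRQ0 at PC=0 (depth now 2)
Event 4 (EXEC): [IRQ0] PC=0: INC 1 -> ACC=4
Event 5 (EXEC): [IRQ0] PC=1: IRET -> resume IRQ0 at PC=0 (depth now 1)
Event 6 (EXEC): [IRQ0] PC=0: INC 1 -> ACC=5
Event 7 (EXEC): [IRQ0] PC=1: IRET -> resume MAIN at PC=1 (depth now 0)
Event 8 (EXEC): [MAIN] PC=1: INC 1 -> ACC=6
Event 9 (EXEC): [MAIN] PC=2: INC 4 -> ACC=10
Event 10 (EXEC): [MAIN] PC=3: INC 1 -> ACC=11
Event 11 (EXEC): [MAIN] PC=4: INC 2 -> ACC=13
Event 12 (INT 0): INT 0 arrives: push (MAIN, PC=5), enter IRQ0 at PC=0 (depth now 1)
Event 13 (EXEC): [IRQ0] PC=0: INC 1 -> ACC=14
Event 14 (EXEC): [IRQ0] PC=1: IRET -> resume MAIN at PC=5 (depth now 0)
Event 15 (EXEC): [MAIN] PC=5: INC 4 -> ACC=18
Event 16 (EXEC): [MAIN] PC=6: HALT

Answer: 18 MAIN 0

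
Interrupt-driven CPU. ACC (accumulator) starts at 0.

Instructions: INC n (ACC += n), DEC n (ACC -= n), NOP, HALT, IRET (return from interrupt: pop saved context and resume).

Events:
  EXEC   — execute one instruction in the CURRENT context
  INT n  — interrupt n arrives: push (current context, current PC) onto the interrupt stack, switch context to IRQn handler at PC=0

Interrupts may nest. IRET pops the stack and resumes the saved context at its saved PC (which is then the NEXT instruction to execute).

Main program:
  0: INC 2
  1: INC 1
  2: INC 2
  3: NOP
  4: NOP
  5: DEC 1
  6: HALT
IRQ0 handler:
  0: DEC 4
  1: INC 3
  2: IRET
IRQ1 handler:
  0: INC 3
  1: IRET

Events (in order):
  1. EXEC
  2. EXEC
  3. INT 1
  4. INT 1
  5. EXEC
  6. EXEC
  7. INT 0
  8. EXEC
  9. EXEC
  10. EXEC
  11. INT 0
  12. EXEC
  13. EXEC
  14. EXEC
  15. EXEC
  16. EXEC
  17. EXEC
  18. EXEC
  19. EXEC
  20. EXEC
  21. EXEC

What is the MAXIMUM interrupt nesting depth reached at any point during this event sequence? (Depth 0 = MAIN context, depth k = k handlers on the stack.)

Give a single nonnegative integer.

Answer: 2

Derivation:
Event 1 (EXEC): [MAIN] PC=0: INC 2 -> ACC=2 [depth=0]
Event 2 (EXEC): [MAIN] PC=1: INC 1 -> ACC=3 [depth=0]
Event 3 (INT 1): INT 1 arrives: push (MAIN, PC=2), enter IRQ1 at PC=0 (depth now 1) [depth=1]
Event 4 (INT 1): INT 1 arrives: push (IRQ1, PC=0), enter IRQ1 at PC=0 (depth now 2) [depth=2]
Event 5 (EXEC): [IRQ1] PC=0: INC 3 -> ACC=6 [depth=2]
Event 6 (EXEC): [IRQ1] PC=1: IRET -> resume IRQ1 at PC=0 (depth now 1) [depth=1]
Event 7 (INT 0): INT 0 arrives: push (IRQ1, PC=0), enter IRQ0 at PC=0 (depth now 2) [depth=2]
Event 8 (EXEC): [IRQ0] PC=0: DEC 4 -> ACC=2 [depth=2]
Event 9 (EXEC): [IRQ0] PC=1: INC 3 -> ACC=5 [depth=2]
Event 10 (EXEC): [IRQ0] PC=2: IRET -> resume IRQ1 at PC=0 (depth now 1) [depth=1]
Event 11 (INT 0): INT 0 arrives: push (IRQ1, PC=0), enter IRQ0 at PC=0 (depth now 2) [depth=2]
Event 12 (EXEC): [IRQ0] PC=0: DEC 4 -> ACC=1 [depth=2]
Event 13 (EXEC): [IRQ0] PC=1: INC 3 -> ACC=4 [depth=2]
Event 14 (EXEC): [IRQ0] PC=2: IRET -> resume IRQ1 at PC=0 (depth now 1) [depth=1]
Event 15 (EXEC): [IRQ1] PC=0: INC 3 -> ACC=7 [depth=1]
Event 16 (EXEC): [IRQ1] PC=1: IRET -> resume MAIN at PC=2 (depth now 0) [depth=0]
Event 17 (EXEC): [MAIN] PC=2: INC 2 -> ACC=9 [depth=0]
Event 18 (EXEC): [MAIN] PC=3: NOP [depth=0]
Event 19 (EXEC): [MAIN] PC=4: NOP [depth=0]
Event 20 (EXEC): [MAIN] PC=5: DEC 1 -> ACC=8 [depth=0]
Event 21 (EXEC): [MAIN] PC=6: HALT [depth=0]
Max depth observed: 2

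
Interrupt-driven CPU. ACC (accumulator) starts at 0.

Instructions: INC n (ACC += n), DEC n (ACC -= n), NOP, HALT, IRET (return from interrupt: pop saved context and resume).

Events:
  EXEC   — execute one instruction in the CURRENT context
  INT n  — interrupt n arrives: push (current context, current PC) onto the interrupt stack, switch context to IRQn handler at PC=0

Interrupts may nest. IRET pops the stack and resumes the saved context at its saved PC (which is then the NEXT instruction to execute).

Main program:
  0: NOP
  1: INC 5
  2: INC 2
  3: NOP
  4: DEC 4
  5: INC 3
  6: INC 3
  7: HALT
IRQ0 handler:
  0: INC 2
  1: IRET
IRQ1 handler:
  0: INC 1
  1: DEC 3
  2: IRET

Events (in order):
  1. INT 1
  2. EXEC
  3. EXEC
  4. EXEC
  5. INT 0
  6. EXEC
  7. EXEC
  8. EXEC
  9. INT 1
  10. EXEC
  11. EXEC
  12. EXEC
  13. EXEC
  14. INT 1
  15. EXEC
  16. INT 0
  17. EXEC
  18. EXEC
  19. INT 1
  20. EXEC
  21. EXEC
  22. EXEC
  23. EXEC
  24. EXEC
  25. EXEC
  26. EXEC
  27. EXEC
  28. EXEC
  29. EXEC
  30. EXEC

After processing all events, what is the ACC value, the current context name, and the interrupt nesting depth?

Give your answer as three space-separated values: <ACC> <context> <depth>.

Event 1 (INT 1): INT 1 arrives: push (MAIN, PC=0), enter IRQ1 at PC=0 (depth now 1)
Event 2 (EXEC): [IRQ1] PC=0: INC 1 -> ACC=1
Event 3 (EXEC): [IRQ1] PC=1: DEC 3 -> ACC=-2
Event 4 (EXEC): [IRQ1] PC=2: IRET -> resume MAIN at PC=0 (depth now 0)
Event 5 (INT 0): INT 0 arrives: push (MAIN, PC=0), enter IRQ0 at PC=0 (depth now 1)
Event 6 (EXEC): [IRQ0] PC=0: INC 2 -> ACC=0
Event 7 (EXEC): [IRQ0] PC=1: IRET -> resume MAIN at PC=0 (depth now 0)
Event 8 (EXEC): [MAIN] PC=0: NOP
Event 9 (INT 1): INT 1 arrives: push (MAIN, PC=1), enter IRQ1 at PC=0 (depth now 1)
Event 10 (EXEC): [IRQ1] PC=0: INC 1 -> ACC=1
Event 11 (EXEC): [IRQ1] PC=1: DEC 3 -> ACC=-2
Event 12 (EXEC): [IRQ1] PC=2: IRET -> resume MAIN at PC=1 (depth now 0)
Event 13 (EXEC): [MAIN] PC=1: INC 5 -> ACC=3
Event 14 (INT 1): INT 1 arrives: push (MAIN, PC=2), enter IRQ1 at PC=0 (depth now 1)
Event 15 (EXEC): [IRQ1] PC=0: INC 1 -> ACC=4
Event 16 (INT 0): INT 0 arrives: push (IRQ1, PC=1), enter IRQ0 at PC=0 (depth now 2)
Event 17 (EXEC): [IRQ0] PC=0: INC 2 -> ACC=6
Event 18 (EXEC): [IRQ0] PC=1: IRET -> resume IRQ1 at PC=1 (depth now 1)
Event 19 (INT 1): INT 1 arrives: push (IRQ1, PC=1), enter IRQ1 at PC=0 (depth now 2)
Event 20 (EXEC): [IRQ1] PC=0: INC 1 -> ACC=7
Event 21 (EXEC): [IRQ1] PC=1: DEC 3 -> ACC=4
Event 22 (EXEC): [IRQ1] PC=2: IRET -> resume IRQ1 at PC=1 (depth now 1)
Event 23 (EXEC): [IRQ1] PC=1: DEC 3 -> ACC=1
Event 24 (EXEC): [IRQ1] PC=2: IRET -> resume MAIN at PC=2 (depth now 0)
Event 25 (EXEC): [MAIN] PC=2: INC 2 -> ACC=3
Event 26 (EXEC): [MAIN] PC=3: NOP
Event 27 (EXEC): [MAIN] PC=4: DEC 4 -> ACC=-1
Event 28 (EXEC): [MAIN] PC=5: INC 3 -> ACC=2
Event 29 (EXEC): [MAIN] PC=6: INC 3 -> ACC=5
Event 30 (EXEC): [MAIN] PC=7: HALT

Answer: 5 MAIN 0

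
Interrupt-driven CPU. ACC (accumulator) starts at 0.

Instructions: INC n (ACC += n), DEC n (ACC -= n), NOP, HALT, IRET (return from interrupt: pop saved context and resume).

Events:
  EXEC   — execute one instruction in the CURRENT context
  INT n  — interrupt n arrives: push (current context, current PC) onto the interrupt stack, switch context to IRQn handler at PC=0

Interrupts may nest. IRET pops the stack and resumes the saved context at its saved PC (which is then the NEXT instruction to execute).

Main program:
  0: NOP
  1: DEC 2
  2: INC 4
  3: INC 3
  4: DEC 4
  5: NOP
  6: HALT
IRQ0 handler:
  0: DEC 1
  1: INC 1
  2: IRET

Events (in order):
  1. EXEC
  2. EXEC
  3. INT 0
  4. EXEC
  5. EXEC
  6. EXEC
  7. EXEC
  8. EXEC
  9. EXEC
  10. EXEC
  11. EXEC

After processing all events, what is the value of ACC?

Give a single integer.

Event 1 (EXEC): [MAIN] PC=0: NOP
Event 2 (EXEC): [MAIN] PC=1: DEC 2 -> ACC=-2
Event 3 (INT 0): INT 0 arrives: push (MAIN, PC=2), enter IRQ0 at PC=0 (depth now 1)
Event 4 (EXEC): [IRQ0] PC=0: DEC 1 -> ACC=-3
Event 5 (EXEC): [IRQ0] PC=1: INC 1 -> ACC=-2
Event 6 (EXEC): [IRQ0] PC=2: IRET -> resume MAIN at PC=2 (depth now 0)
Event 7 (EXEC): [MAIN] PC=2: INC 4 -> ACC=2
Event 8 (EXEC): [MAIN] PC=3: INC 3 -> ACC=5
Event 9 (EXEC): [MAIN] PC=4: DEC 4 -> ACC=1
Event 10 (EXEC): [MAIN] PC=5: NOP
Event 11 (EXEC): [MAIN] PC=6: HALT

Answer: 1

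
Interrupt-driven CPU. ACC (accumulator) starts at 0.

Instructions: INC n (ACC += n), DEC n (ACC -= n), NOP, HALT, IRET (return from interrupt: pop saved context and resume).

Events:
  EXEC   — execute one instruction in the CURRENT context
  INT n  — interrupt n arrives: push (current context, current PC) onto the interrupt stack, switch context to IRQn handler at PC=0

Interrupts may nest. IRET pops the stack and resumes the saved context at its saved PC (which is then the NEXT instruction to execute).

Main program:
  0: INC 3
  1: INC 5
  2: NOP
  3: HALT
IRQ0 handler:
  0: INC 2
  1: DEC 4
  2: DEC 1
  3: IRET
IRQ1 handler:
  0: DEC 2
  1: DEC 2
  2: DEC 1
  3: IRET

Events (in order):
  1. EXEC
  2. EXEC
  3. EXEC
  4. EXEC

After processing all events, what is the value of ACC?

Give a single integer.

Answer: 8

Derivation:
Event 1 (EXEC): [MAIN] PC=0: INC 3 -> ACC=3
Event 2 (EXEC): [MAIN] PC=1: INC 5 -> ACC=8
Event 3 (EXEC): [MAIN] PC=2: NOP
Event 4 (EXEC): [MAIN] PC=3: HALT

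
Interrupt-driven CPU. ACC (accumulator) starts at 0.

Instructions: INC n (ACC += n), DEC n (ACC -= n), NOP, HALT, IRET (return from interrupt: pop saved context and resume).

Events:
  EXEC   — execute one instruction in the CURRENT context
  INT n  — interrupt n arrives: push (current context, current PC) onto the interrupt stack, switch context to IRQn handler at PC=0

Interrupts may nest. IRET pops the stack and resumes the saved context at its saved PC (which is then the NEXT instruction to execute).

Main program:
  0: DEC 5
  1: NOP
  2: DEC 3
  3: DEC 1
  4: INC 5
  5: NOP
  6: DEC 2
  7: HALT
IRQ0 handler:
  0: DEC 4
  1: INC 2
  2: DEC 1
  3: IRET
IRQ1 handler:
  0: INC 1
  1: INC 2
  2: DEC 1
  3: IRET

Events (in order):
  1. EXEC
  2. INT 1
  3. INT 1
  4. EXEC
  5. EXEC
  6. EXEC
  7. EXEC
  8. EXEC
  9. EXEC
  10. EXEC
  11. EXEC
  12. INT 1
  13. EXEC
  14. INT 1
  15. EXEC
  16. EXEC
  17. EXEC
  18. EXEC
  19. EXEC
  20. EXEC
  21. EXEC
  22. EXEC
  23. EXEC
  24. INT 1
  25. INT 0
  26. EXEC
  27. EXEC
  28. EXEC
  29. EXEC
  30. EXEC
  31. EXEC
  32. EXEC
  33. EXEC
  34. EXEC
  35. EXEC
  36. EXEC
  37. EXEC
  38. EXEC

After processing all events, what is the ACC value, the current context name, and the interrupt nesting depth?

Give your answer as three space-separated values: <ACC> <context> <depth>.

Answer: 1 MAIN 0

Derivation:
Event 1 (EXEC): [MAIN] PC=0: DEC 5 -> ACC=-5
Event 2 (INT 1): INT 1 arrives: push (MAIN, PC=1), enter IRQ1 at PC=0 (depth now 1)
Event 3 (INT 1): INT 1 arrives: push (IRQ1, PC=0), enter IRQ1 at PC=0 (depth now 2)
Event 4 (EXEC): [IRQ1] PC=0: INC 1 -> ACC=-4
Event 5 (EXEC): [IRQ1] PC=1: INC 2 -> ACC=-2
Event 6 (EXEC): [IRQ1] PC=2: DEC 1 -> ACC=-3
Event 7 (EXEC): [IRQ1] PC=3: IRET -> resume IRQ1 at PC=0 (depth now 1)
Event 8 (EXEC): [IRQ1] PC=0: INC 1 -> ACC=-2
Event 9 (EXEC): [IRQ1] PC=1: INC 2 -> ACC=0
Event 10 (EXEC): [IRQ1] PC=2: DEC 1 -> ACC=-1
Event 11 (EXEC): [IRQ1] PC=3: IRET -> resume MAIN at PC=1 (depth now 0)
Event 12 (INT 1): INT 1 arrives: push (MAIN, PC=1), enter IRQ1 at PC=0 (depth now 1)
Event 13 (EXEC): [IRQ1] PC=0: INC 1 -> ACC=0
Event 14 (INT 1): INT 1 arrives: push (IRQ1, PC=1), enter IRQ1 at PC=0 (depth now 2)
Event 15 (EXEC): [IRQ1] PC=0: INC 1 -> ACC=1
Event 16 (EXEC): [IRQ1] PC=1: INC 2 -> ACC=3
Event 17 (EXEC): [IRQ1] PC=2: DEC 1 -> ACC=2
Event 18 (EXEC): [IRQ1] PC=3: IRET -> resume IRQ1 at PC=1 (depth now 1)
Event 19 (EXEC): [IRQ1] PC=1: INC 2 -> ACC=4
Event 20 (EXEC): [IRQ1] PC=2: DEC 1 -> ACC=3
Event 21 (EXEC): [IRQ1] PC=3: IRET -> resume MAIN at PC=1 (depth now 0)
Event 22 (EXEC): [MAIN] PC=1: NOP
Event 23 (EXEC): [MAIN] PC=2: DEC 3 -> ACC=0
Event 24 (INT 1): INT 1 arrives: push (MAIN, PC=3), enter IRQ1 at PC=0 (depth now 1)
Event 25 (INT 0): INT 0 arrives: push (IRQ1, PC=0), enter IRQ0 at PC=0 (depth now 2)
Event 26 (EXEC): [IRQ0] PC=0: DEC 4 -> ACC=-4
Event 27 (EXEC): [IRQ0] PC=1: INC 2 -> ACC=-2
Event 28 (EXEC): [IRQ0] PC=2: DEC 1 -> ACC=-3
Event 29 (EXEC): [IRQ0] PC=3: IRET -> resume IRQ1 at PC=0 (depth now 1)
Event 30 (EXEC): [IRQ1] PC=0: INC 1 -> ACC=-2
Event 31 (EXEC): [IRQ1] PC=1: INC 2 -> ACC=0
Event 32 (EXEC): [IRQ1] PC=2: DEC 1 -> ACC=-1
Event 33 (EXEC): [IRQ1] PC=3: IRET -> resume MAIN at PC=3 (depth now 0)
Event 34 (EXEC): [MAIN] PC=3: DEC 1 -> ACC=-2
Event 35 (EXEC): [MAIN] PC=4: INC 5 -> ACC=3
Event 36 (EXEC): [MAIN] PC=5: NOP
Event 37 (EXEC): [MAIN] PC=6: DEC 2 -> ACC=1
Event 38 (EXEC): [MAIN] PC=7: HALT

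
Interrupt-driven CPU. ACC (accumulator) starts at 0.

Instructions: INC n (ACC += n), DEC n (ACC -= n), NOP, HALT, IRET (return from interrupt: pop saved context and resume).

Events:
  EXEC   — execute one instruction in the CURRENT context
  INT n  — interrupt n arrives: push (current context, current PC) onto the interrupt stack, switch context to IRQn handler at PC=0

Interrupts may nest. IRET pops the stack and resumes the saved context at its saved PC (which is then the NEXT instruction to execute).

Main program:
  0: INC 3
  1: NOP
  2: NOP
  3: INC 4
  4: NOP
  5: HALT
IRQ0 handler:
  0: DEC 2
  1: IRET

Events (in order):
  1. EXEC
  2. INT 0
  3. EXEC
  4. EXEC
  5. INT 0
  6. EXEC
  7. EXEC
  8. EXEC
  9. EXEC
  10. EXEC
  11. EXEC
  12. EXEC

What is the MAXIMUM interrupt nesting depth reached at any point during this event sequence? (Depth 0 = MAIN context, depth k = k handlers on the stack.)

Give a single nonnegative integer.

Event 1 (EXEC): [MAIN] PC=0: INC 3 -> ACC=3 [depth=0]
Event 2 (INT 0): INT 0 arrives: push (MAIN, PC=1), enter IRQ0 at PC=0 (depth now 1) [depth=1]
Event 3 (EXEC): [IRQ0] PC=0: DEC 2 -> ACC=1 [depth=1]
Event 4 (EXEC): [IRQ0] PC=1: IRET -> resume MAIN at PC=1 (depth now 0) [depth=0]
Event 5 (INT 0): INT 0 arrives: push (MAIN, PC=1), enter IRQ0 at PC=0 (depth now 1) [depth=1]
Event 6 (EXEC): [IRQ0] PC=0: DEC 2 -> ACC=-1 [depth=1]
Event 7 (EXEC): [IRQ0] PC=1: IRET -> resume MAIN at PC=1 (depth now 0) [depth=0]
Event 8 (EXEC): [MAIN] PC=1: NOP [depth=0]
Event 9 (EXEC): [MAIN] PC=2: NOP [depth=0]
Event 10 (EXEC): [MAIN] PC=3: INC 4 -> ACC=3 [depth=0]
Event 11 (EXEC): [MAIN] PC=4: NOP [depth=0]
Event 12 (EXEC): [MAIN] PC=5: HALT [depth=0]
Max depth observed: 1

Answer: 1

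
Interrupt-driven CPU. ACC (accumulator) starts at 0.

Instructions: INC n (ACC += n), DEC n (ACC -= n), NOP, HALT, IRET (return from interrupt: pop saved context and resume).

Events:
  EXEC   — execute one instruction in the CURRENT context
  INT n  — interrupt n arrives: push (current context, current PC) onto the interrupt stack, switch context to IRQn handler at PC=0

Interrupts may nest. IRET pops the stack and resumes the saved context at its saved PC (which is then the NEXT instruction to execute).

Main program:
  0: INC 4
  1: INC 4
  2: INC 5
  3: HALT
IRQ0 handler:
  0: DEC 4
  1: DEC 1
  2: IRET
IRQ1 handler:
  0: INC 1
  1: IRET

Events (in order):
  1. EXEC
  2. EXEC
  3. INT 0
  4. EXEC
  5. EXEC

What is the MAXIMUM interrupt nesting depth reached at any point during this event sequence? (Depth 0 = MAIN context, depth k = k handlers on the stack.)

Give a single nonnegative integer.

Answer: 1

Derivation:
Event 1 (EXEC): [MAIN] PC=0: INC 4 -> ACC=4 [depth=0]
Event 2 (EXEC): [MAIN] PC=1: INC 4 -> ACC=8 [depth=0]
Event 3 (INT 0): INT 0 arrives: push (MAIN, PC=2), enter IRQ0 at PC=0 (depth now 1) [depth=1]
Event 4 (EXEC): [IRQ0] PC=0: DEC 4 -> ACC=4 [depth=1]
Event 5 (EXEC): [IRQ0] PC=1: DEC 1 -> ACC=3 [depth=1]
Max depth observed: 1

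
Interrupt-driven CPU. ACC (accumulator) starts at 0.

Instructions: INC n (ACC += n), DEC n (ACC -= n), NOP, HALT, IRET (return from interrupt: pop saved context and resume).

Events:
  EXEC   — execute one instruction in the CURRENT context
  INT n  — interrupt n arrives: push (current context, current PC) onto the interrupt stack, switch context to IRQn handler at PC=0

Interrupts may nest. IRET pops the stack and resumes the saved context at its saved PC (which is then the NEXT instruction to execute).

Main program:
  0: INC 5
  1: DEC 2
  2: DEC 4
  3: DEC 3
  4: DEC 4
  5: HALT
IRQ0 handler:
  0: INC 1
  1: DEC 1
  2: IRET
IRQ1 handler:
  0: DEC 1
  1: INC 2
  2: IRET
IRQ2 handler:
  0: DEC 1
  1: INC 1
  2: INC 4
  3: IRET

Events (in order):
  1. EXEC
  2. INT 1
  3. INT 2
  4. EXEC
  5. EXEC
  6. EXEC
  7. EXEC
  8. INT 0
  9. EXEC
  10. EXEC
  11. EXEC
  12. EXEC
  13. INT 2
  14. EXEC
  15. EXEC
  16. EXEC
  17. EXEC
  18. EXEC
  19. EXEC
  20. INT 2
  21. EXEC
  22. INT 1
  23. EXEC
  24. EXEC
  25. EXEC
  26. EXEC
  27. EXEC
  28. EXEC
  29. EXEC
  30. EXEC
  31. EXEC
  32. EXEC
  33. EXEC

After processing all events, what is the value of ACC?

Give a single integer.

Answer: 6

Derivation:
Event 1 (EXEC): [MAIN] PC=0: INC 5 -> ACC=5
Event 2 (INT 1): INT 1 arrives: push (MAIN, PC=1), enter IRQ1 at PC=0 (depth now 1)
Event 3 (INT 2): INT 2 arrives: push (IRQ1, PC=0), enter IRQ2 at PC=0 (depth now 2)
Event 4 (EXEC): [IRQ2] PC=0: DEC 1 -> ACC=4
Event 5 (EXEC): [IRQ2] PC=1: INC 1 -> ACC=5
Event 6 (EXEC): [IRQ2] PC=2: INC 4 -> ACC=9
Event 7 (EXEC): [IRQ2] PC=3: IRET -> resume IRQ1 at PC=0 (depth now 1)
Event 8 (INT 0): INT 0 arrives: push (IRQ1, PC=0), enter IRQ0 at PC=0 (depth now 2)
Event 9 (EXEC): [IRQ0] PC=0: INC 1 -> ACC=10
Event 10 (EXEC): [IRQ0] PC=1: DEC 1 -> ACC=9
Event 11 (EXEC): [IRQ0] PC=2: IRET -> resume IRQ1 at PC=0 (depth now 1)
Event 12 (EXEC): [IRQ1] PC=0: DEC 1 -> ACC=8
Event 13 (INT 2): INT 2 arrives: push (IRQ1, PC=1), enter IRQ2 at PC=0 (depth now 2)
Event 14 (EXEC): [IRQ2] PC=0: DEC 1 -> ACC=7
Event 15 (EXEC): [IRQ2] PC=1: INC 1 -> ACC=8
Event 16 (EXEC): [IRQ2] PC=2: INC 4 -> ACC=12
Event 17 (EXEC): [IRQ2] PC=3: IRET -> resume IRQ1 at PC=1 (depth now 1)
Event 18 (EXEC): [IRQ1] PC=1: INC 2 -> ACC=14
Event 19 (EXEC): [IRQ1] PC=2: IRET -> resume MAIN at PC=1 (depth now 0)
Event 20 (INT 2): INT 2 arrives: push (MAIN, PC=1), enter IRQ2 at PC=0 (depth now 1)
Event 21 (EXEC): [IRQ2] PC=0: DEC 1 -> ACC=13
Event 22 (INT 1): INT 1 arrives: push (IRQ2, PC=1), enter IRQ1 at PC=0 (depth now 2)
Event 23 (EXEC): [IRQ1] PC=0: DEC 1 -> ACC=12
Event 24 (EXEC): [IRQ1] PC=1: INC 2 -> ACC=14
Event 25 (EXEC): [IRQ1] PC=2: IRET -> resume IRQ2 at PC=1 (depth now 1)
Event 26 (EXEC): [IRQ2] PC=1: INC 1 -> ACC=15
Event 27 (EXEC): [IRQ2] PC=2: INC 4 -> ACC=19
Event 28 (EXEC): [IRQ2] PC=3: IRET -> resume MAIN at PC=1 (depth now 0)
Event 29 (EXEC): [MAIN] PC=1: DEC 2 -> ACC=17
Event 30 (EXEC): [MAIN] PC=2: DEC 4 -> ACC=13
Event 31 (EXEC): [MAIN] PC=3: DEC 3 -> ACC=10
Event 32 (EXEC): [MAIN] PC=4: DEC 4 -> ACC=6
Event 33 (EXEC): [MAIN] PC=5: HALT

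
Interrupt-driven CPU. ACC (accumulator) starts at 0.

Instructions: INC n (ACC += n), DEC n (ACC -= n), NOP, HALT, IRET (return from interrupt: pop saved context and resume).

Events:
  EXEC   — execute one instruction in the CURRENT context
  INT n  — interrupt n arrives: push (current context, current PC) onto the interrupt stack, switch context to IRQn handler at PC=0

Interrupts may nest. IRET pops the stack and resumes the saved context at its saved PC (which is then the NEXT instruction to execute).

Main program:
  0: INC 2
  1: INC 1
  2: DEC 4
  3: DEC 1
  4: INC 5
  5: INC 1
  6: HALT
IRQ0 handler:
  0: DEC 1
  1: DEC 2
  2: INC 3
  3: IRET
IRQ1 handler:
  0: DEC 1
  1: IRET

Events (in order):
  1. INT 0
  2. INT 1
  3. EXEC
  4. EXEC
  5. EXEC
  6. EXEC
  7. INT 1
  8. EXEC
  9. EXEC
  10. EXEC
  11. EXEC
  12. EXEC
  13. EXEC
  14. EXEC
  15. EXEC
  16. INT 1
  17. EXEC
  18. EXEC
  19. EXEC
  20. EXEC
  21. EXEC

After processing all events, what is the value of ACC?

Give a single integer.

Answer: 1

Derivation:
Event 1 (INT 0): INT 0 arrives: push (MAIN, PC=0), enter IRQ0 at PC=0 (depth now 1)
Event 2 (INT 1): INT 1 arrives: push (IRQ0, PC=0), enter IRQ1 at PC=0 (depth now 2)
Event 3 (EXEC): [IRQ1] PC=0: DEC 1 -> ACC=-1
Event 4 (EXEC): [IRQ1] PC=1: IRET -> resume IRQ0 at PC=0 (depth now 1)
Event 5 (EXEC): [IRQ0] PC=0: DEC 1 -> ACC=-2
Event 6 (EXEC): [IRQ0] PC=1: DEC 2 -> ACC=-4
Event 7 (INT 1): INT 1 arrives: push (IRQ0, PC=2), enter IRQ1 at PC=0 (depth now 2)
Event 8 (EXEC): [IRQ1] PC=0: DEC 1 -> ACC=-5
Event 9 (EXEC): [IRQ1] PC=1: IRET -> resume IRQ0 at PC=2 (depth now 1)
Event 10 (EXEC): [IRQ0] PC=2: INC 3 -> ACC=-2
Event 11 (EXEC): [IRQ0] PC=3: IRET -> resume MAIN at PC=0 (depth now 0)
Event 12 (EXEC): [MAIN] PC=0: INC 2 -> ACC=0
Event 13 (EXEC): [MAIN] PC=1: INC 1 -> ACC=1
Event 14 (EXEC): [MAIN] PC=2: DEC 4 -> ACC=-3
Event 15 (EXEC): [MAIN] PC=3: DEC 1 -> ACC=-4
Event 16 (INT 1): INT 1 arrives: push (MAIN, PC=4), enter IRQ1 at PC=0 (depth now 1)
Event 17 (EXEC): [IRQ1] PC=0: DEC 1 -> ACC=-5
Event 18 (EXEC): [IRQ1] PC=1: IRET -> resume MAIN at PC=4 (depth now 0)
Event 19 (EXEC): [MAIN] PC=4: INC 5 -> ACC=0
Event 20 (EXEC): [MAIN] PC=5: INC 1 -> ACC=1
Event 21 (EXEC): [MAIN] PC=6: HALT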